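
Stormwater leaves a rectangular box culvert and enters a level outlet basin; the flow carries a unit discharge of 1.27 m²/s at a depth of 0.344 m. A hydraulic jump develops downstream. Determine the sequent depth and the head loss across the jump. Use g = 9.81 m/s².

y₂ = 0.821 m; ΔE = 0.0959 m

V₁ = q/y₁ = 1.27/0.344 = 3.69 m/s. Fr₁ = V₁/√(g·y₁) = 3.69/√(9.81×0.344) = 2.01.
Conjugate-depth relation: y₂/y₁ = ½[√(1 + 8Fr₁²) − 1] = ½[√33.31 − 1] = 2.39.
y₂ = 2.39 × 0.344 = 0.821 m.
Head loss: ΔE = (y₂ − y₁)³/(4y₁y₂) = (0.821 − 0.344)³/(4×0.344×0.821) = 0.108/1.13 = 0.0959 m.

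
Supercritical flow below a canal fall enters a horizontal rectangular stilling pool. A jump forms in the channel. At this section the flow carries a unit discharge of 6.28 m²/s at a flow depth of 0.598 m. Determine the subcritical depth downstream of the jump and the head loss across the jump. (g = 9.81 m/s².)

y₂ = 3.38 m; ΔE = 2.66 m

V₁ = q/y₁ = 6.28/0.598 = 10.5 m/s. Fr₁ = V₁/√(g·y₁) = 10.5/√(9.81×0.598) = 4.34.
Bélanger equation: y₂/y₁ = ½[√(1 + 8Fr₁²) − 1] = ½[√151.4 − 1] = 5.65.
y₂ = 5.65 × 0.598 = 3.38 m.
V₂ = q/y₂ = 6.28/3.38 = 1.86 m/s. E₁ = y₁ + V₁²/2g = 6.22 m; E₂ = y₂ + V₂²/2g = 3.56 m. ΔE = E₁ − E₂ = 2.66 m.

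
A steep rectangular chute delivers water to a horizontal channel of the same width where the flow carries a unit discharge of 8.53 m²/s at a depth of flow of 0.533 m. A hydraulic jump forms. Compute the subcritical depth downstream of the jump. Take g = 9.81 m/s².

V₁ = q/y₁ = 8.53/0.533 = 16.0 m/s. Fr₁ = V₁/√(g·y₁) = 16.0/√(9.81×0.533) = 7.00.
From the momentum equation for a rectangular channel, y₂/y₁ = ½[√(1 + 8Fr₁²) − 1] = ½[√392.9 − 1] = 9.41.
y₂ = 9.41 × 0.533 = 5.02 m.

y₂ = 5.02 m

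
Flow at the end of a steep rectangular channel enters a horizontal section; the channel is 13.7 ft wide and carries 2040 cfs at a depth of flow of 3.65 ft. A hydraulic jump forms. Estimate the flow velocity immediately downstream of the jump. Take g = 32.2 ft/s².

q = Q/b = 2040/13.7 = 149 ft²/s; V₁ = q/y₁ = 40.8 ft/s. Fr₁ = V₁/√(g·y₁) = 3.76.
By Bélanger, y₂/y₁ = ½[√(1 + 8Fr₁²) − 1] = ½[√114.3 − 1] = 4.85.
y₂ = 4.85 × 3.65 = 17.7 ft.
V₂ = q/y₂ = 149/17.7 = 8.42 ft/s.

V₂ = 8.42 ft/s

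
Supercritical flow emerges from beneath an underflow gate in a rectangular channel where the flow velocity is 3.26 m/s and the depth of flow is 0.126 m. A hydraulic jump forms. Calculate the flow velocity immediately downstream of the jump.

V₂ = 0.887 m/s

Fr₁ = V₁/√(g·y₁) = 3.26/√(9.81×0.126) = 2.93.
Sequent-depth ratio: y₂/y₁ = ½[√(1 + 8Fr₁²) − 1] = ½[√69.78 − 1] = 3.68.
y₂ = 3.68 × 0.126 = 0.463 m.
q = V₁·y₁ = 3.26 × 0.126 = 0.411 m²/s.
V₂ = q/y₂ = 0.411/0.463 = 0.887 m/s.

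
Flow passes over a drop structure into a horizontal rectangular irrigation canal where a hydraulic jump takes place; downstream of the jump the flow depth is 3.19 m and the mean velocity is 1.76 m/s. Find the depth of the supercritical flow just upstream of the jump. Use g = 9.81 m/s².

Fr₂ = V₂/√(g·y₂) = 1.76/√(9.81×3.19) = 0.315.
The Bélanger relation is symmetric: y₁/y₂ = ½[√(1 + 8Fr₂²) − 1] = ½[√1.792 − 1] = 0.169.
y₁ = 0.169 × 3.19 = 0.540 m.

y₁ = 0.540 m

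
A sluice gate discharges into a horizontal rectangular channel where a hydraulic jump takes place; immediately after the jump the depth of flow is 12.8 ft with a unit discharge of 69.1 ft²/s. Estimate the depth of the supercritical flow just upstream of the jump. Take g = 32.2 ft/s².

V₂ = q/y₂ = 69.1/12.8 = 5.40 ft/s; Fr₂ = V₂/√(g·y₂) = 0.266.
Since the conjugate-depth ratio holds either way, y₁/y₂ = ½[√(1 + 8Fr₂²) − 1] = ½[√1.566 − 1] = 0.126.
y₁ = 0.126 × 12.8 = 1.61 ft.

y₁ = 1.61 ft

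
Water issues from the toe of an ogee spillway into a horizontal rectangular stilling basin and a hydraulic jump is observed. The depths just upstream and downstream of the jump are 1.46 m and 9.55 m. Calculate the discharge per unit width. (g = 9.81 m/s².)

For a rectangular channel the momentum equation gives q² = ½·g·y₁·y₂·(y₁ + y₂) = ½×9.81×1.46×9.55×11.0 = 753.
q = √753 = 27.4 m²/s.

q = 27.4 m²/s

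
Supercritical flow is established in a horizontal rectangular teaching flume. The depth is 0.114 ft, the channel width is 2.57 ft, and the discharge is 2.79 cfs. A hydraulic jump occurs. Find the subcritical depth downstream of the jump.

q = Q/b = 2.79/2.57 = 1.09 ft²/s; V₁ = q/y₁ = 9.52 ft/s. Fr₁ = V₁/√(g·y₁) = 4.97.
Conjugate-depth relation: y₂/y₁ = ½[√(1 + 8Fr₁²) − 1] = ½[√198.6 − 1] = 6.55.
y₂ = 6.55 × 0.114 = 0.746 ft.

y₂ = 0.746 ft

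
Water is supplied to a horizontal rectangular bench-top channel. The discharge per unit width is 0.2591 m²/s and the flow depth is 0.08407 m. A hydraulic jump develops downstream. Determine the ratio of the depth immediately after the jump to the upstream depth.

y₂/y₁ = 4.325

V₁ = q/y₁ = 0.2591/0.08407 = 3.082 m/s. Fr₁ = V₁/√(g·y₁) = 3.082/√(9.81×0.08407) = 3.394.
Conjugate-depth relation: y₂/y₁ = ½[√(1 + 8Fr₁²) − 1] = ½[√93.137 − 1] = 4.325.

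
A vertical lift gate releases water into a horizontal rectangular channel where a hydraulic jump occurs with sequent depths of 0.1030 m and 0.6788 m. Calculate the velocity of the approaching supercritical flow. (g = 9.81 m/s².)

For a rectangular channel the momentum equation gives q² = ½·g·y₁·y₂·(y₁ + y₂) = ½×9.81×0.1030×0.6788×0.7818 = 0.2681.
q = √0.2681 = 0.5178 m²/s.
V₁ = q/y₁ = 0.5178/0.1030 = 5.027 m/s.

V₁ = 5.027 m/s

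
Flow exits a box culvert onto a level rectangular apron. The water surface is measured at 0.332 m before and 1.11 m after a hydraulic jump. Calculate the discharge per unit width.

For a rectangular channel the momentum equation gives q² = ½·g·y₁·y₂·(y₁ + y₂) = ½×9.81×0.332×1.11×1.44 = 2.61.
q = √2.61 = 1.61 m²/s.

q = 1.61 m²/s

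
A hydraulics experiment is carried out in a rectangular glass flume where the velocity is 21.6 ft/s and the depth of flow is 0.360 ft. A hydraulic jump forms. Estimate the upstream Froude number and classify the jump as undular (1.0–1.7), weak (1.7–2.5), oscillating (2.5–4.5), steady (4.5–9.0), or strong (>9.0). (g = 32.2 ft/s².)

Fr₁ = 6.34; steady jump

Fr₁ = V₁/√(g·y₁) = 21.6/√(32.2×0.360) = 6.34.
Fr₁ = 6.34 lies in the steady range.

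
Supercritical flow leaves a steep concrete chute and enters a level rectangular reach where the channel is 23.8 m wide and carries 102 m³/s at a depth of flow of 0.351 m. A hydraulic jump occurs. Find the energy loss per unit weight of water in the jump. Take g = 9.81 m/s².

q = Q/b = 102/23.8 = 4.29 m²/s; V₁ = q/y₁ = 12.2 m/s. Fr₁ = V₁/√(g·y₁) = 6.58.
Sequent-depth ratio: y₂/y₁ = ½[√(1 + 8Fr₁²) − 1] = ½[√347.4 − 1] = 8.82.
y₂ = 8.82 × 0.351 = 3.10 m.
Head loss: ΔE = (y₂ − y₁)³/(4y₁y₂) = (3.10 − 0.351)³/(4×0.351×3.10) = 20.7/4.35 = 4.76 m.

ΔE = 4.76 m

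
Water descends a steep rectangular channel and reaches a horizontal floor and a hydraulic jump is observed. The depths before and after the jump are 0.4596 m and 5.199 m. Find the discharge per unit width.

For a rectangular channel the momentum equation gives q² = ½·g·y₁·y₂·(y₁ + y₂) = ½×9.81×0.4596×5.199×5.659 = 66.32.
q = √66.32 = 8.144 m²/s.

q = 8.144 m²/s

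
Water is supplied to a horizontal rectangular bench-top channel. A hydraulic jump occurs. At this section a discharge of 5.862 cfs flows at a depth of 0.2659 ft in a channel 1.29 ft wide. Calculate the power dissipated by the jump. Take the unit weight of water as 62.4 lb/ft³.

q = Q/b = 5.862/1.29 = 4.544 ft²/s; V₁ = q/y₁ = 17.09 ft/s. Fr₁ = V₁/√(g·y₁) = 5.841.
From the momentum equation for a rectangular channel, y₂/y₁ = ½[√(1 + 8Fr₁²) − 1] = ½[√273.89 − 1] = 7.775.
y₂ = 7.775 × 0.2659 = 2.067 ft.
V₂ = q/y₂ = 4.544/2.067 = 2.198 ft/s. E₁ = y₁ + V₁²/2g = 4.801 ft; E₂ = y₂ + V₂²/2g = 2.142 ft. ΔE = E₁ − E₂ = 2.659 ft.
P = γ·Q·ΔE/550 = 62.4 × 5.862 × 2.659 / 550 = 1.768 hp.

P = 1.768 hp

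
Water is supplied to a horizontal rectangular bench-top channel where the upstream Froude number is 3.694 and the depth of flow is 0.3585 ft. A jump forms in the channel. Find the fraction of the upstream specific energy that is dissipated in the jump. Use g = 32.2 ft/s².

Fr₁ = 3.694 (given).
Bélanger equation: y₂/y₁ = ½[√(1 + 8Fr₁²) − 1] = ½[√110.17 − 1] = 4.748.
y₂ = 4.748 × 0.3585 = 1.702 ft.
E₁ = y₁(1 + Fr₁²/2) = 0.3585×(1 + 3.694²/2) = 2.804 ft. ΔE = (y₂ − y₁)³/(4y₁y₂) = 0.9938 ft. ΔE/E₁ = 0.9938/2.804 = 0.354.

ΔE/E₁ = 0.354 (35.4%)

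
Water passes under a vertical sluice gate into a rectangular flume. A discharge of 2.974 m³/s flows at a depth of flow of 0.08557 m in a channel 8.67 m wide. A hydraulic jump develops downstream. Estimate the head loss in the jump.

q = Q/b = 2.974/8.67 = 0.3430 m²/s; V₁ = q/y₁ = 4.009 m/s. Fr₁ = V₁/√(g·y₁) = 4.375.
By Bélanger, y₂/y₁ = ½[√(1 + 8Fr₁²) − 1] = ½[√154.14 − 1] = 5.708.
y₂ = 5.708 × 0.08557 = 0.4884 m.
V₂ = q/y₂ = 0.3430/0.4884 = 0.7023 m/s. E₁ = y₁ + V₁²/2g = 0.9046 m; E₂ = y₂ + V₂²/2g = 0.5136 m. ΔE = E₁ − E₂ = 0.3911 m.

ΔE = 0.3911 m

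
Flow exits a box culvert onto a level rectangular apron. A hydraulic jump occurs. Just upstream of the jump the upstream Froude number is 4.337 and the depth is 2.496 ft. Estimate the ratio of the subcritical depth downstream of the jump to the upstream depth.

Fr₁ = 4.337 (given).
From the momentum equation for a rectangular channel, y₂/y₁ = ½[√(1 + 8Fr₁²) − 1] = ½[√151.48 − 1] = 5.654.

y₂/y₁ = 5.654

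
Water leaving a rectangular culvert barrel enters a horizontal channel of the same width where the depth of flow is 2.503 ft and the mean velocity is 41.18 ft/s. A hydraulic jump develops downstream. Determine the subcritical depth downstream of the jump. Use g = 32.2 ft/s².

y₂ = 15.03 ft

Fr₁ = V₁/√(g·y₁) = 41.18/√(32.2×2.503) = 4.587.
Sequent-depth ratio: y₂/y₁ = ½[√(1 + 8Fr₁²) − 1] = ½[√169.32 − 1] = 6.006.
y₂ = 6.006 × 2.503 = 15.03 ft.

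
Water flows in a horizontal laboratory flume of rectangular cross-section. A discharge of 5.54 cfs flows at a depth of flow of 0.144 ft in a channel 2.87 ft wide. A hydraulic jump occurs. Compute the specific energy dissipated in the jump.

ΔE = 1.70 ft

q = Q/b = 5.54/2.87 = 1.93 ft²/s; V₁ = q/y₁ = 13.4 ft/s. Fr₁ = V₁/√(g·y₁) = 6.23.
Sequent-depth ratio: y₂/y₁ = ½[√(1 + 8Fr₁²) − 1] = ½[√311.0 − 1] = 8.32.
y₂ = 8.32 × 0.144 = 1.20 ft.
V₂ = q/y₂ = 1.93/1.20 = 1.61 ft/s. E₁ = y₁ + V₁²/2g = 2.93 ft; E₂ = y₂ + V₂²/2g = 1.24 ft. ΔE = E₁ − E₂ = 1.70 ft.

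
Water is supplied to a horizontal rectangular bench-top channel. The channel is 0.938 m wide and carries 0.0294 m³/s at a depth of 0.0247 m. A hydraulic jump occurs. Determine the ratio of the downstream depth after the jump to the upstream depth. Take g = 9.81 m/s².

q = Q/b = 0.0294/0.938 = 0.0313 m²/s; V₁ = q/y₁ = 1.27 m/s. Fr₁ = V₁/√(g·y₁) = 2.58.
From the momentum equation for a rectangular channel, y₂/y₁ = ½[√(1 + 8Fr₁²) − 1] = ½[√54.16 − 1] = 3.18.

y₂/y₁ = 3.18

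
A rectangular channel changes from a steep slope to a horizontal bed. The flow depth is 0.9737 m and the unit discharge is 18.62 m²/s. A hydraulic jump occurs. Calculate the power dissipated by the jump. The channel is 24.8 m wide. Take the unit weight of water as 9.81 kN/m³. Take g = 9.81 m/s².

V₁ = q/y₁ = 18.62/0.9737 = 19.12 m/s. Fr₁ = V₁/√(g·y₁) = 19.12/√(9.81×0.9737) = 6.187.
From the momentum equation for a rectangular channel, y₂/y₁ = ½[√(1 + 8Fr₁²) − 1] = ½[√307.27 − 1] = 8.265.
y₂ = 8.265 × 0.9737 = 8.047 m.
Head loss: ΔE = (y₂ − y₁)³/(4y₁y₂) = (8.047 − 0.9737)³/(4×0.9737×8.047) = 353.9/31.34 = 11.29 m.
Q = q·b = 18.62 × 24.8 = 461.8 m³/s. P = γ·Q·ΔE = 9.81 × 461.8 × 11.29 = 51153 kW.

P = 51153 kW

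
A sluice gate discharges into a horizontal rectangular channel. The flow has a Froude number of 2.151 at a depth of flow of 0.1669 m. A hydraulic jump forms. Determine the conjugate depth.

y₂ = 0.4311 m

Fr₁ = 2.151 (given).
Conjugate-depth relation: y₂/y₁ = ½[√(1 + 8Fr₁²) − 1] = ½[√38.014 − 1] = 2.583.
y₂ = 2.583 × 0.1669 = 0.4311 m.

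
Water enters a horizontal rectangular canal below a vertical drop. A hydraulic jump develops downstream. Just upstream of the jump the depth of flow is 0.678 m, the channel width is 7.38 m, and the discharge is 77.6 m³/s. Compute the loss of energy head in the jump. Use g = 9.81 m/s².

q = Q/b = 77.6/7.38 = 10.5 m²/s; V₁ = q/y₁ = 15.5 m/s. Fr₁ = V₁/√(g·y₁) = 6.01.
Bélanger equation: y₂/y₁ = ½[√(1 + 8Fr₁²) − 1] = ½[√290.3 − 1] = 8.02.
y₂ = 8.02 × 0.678 = 5.44 m.
Head loss: ΔE = (y₂ − y₁)³/(4y₁y₂) = (5.44 − 0.678)³/(4×0.678×5.44) = 108/14.7 = 7.31 m.

ΔE = 7.31 m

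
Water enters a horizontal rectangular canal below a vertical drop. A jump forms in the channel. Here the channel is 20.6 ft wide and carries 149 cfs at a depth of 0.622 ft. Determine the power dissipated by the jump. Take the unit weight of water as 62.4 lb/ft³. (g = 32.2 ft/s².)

q = Q/b = 149/20.6 = 7.23 ft²/s; V₁ = q/y₁ = 11.6 ft/s. Fr₁ = V₁/√(g·y₁) = 2.60.
From the momentum equation for a rectangular channel, y₂/y₁ = ½[√(1 + 8Fr₁²) − 1] = ½[√55.01 − 1] = 3.21.
y₂ = 3.21 × 0.622 = 2.00 ft.
Head loss: ΔE = (y₂ − y₁)³/(4y₁y₂) = (2.00 − 0.622)³/(4×0.622×2.00) = 2.59/4.97 = 0.522 ft.
P = γ·Q·ΔE/550 = 62.4 × 149 × 0.522 / 550 = 8.83 hp.

P = 8.83 hp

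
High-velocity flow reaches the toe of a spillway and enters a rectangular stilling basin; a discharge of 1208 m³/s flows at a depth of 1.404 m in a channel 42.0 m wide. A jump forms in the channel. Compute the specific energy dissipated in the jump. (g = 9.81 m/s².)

q = Q/b = 1208/42.0 = 28.76 m²/s; V₁ = q/y₁ = 20.49 m/s. Fr₁ = V₁/√(g·y₁) = 5.520.
By Bélanger, y₂/y₁ = ½[√(1 + 8Fr₁²) − 1] = ½[√244.76 − 1] = 7.322.
y₂ = 7.322 × 1.404 = 10.28 m.
V₂ = q/y₂ = 28.76/10.28 = 2.798 m/s. E₁ = y₁ + V₁²/2g = 22.79 m; E₂ = y₂ + V₂²/2g = 10.68 m. ΔE = E₁ − E₂ = 12.11 m.

ΔE = 12.11 m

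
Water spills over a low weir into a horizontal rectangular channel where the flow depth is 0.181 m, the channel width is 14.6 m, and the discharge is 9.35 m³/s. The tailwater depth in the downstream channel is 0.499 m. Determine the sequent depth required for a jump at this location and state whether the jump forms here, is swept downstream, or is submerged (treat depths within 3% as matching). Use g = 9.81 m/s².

y₂ = 0.595 m; the jump is swept downstream

q = Q/b = 9.35/14.6 = 0.640 m²/s; V₁ = q/y₁ = 3.54 m/s. Fr₁ = V₁/√(g·y₁) = 2.66.
Sequent-depth ratio: y₂/y₁ = ½[√(1 + 8Fr₁²) − 1] = ½[√57.40 − 1] = 3.29.
y₂ = 3.29 × 0.181 = 0.595 m.
Tailwater y_tw = 0.499 m: y_tw < y₂, so the jump is swept downstream.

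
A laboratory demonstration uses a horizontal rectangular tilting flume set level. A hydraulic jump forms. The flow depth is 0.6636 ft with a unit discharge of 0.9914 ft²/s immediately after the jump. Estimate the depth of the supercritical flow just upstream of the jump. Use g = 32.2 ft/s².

y₁ = 0.1177 ft

V₂ = q/y₂ = 0.9914/0.6636 = 1.494 ft/s; Fr₂ = V₂/√(g·y₂) = 0.3232.
The Bélanger relation is symmetric: y₁/y₂ = ½[√(1 + 8Fr₂²) − 1] = ½[√1.8356 − 1] = 0.1774.
y₁ = 0.1774 × 0.6636 = 0.1177 ft.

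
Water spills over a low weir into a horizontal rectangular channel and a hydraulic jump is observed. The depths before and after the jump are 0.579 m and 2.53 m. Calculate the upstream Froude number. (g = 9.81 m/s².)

Fr₁ = 3.43

For a rectangular channel the momentum equation gives q² = ½·g·y₁·y₂·(y₁ + y₂) = ½×9.81×0.579×2.53×3.11 = 22.3.
q = √22.3 = 4.73 m²/s.
V₁ = q/y₁ = 8.16 m/s; Fr₁ = V₁/√(g·y₁) = 3.43.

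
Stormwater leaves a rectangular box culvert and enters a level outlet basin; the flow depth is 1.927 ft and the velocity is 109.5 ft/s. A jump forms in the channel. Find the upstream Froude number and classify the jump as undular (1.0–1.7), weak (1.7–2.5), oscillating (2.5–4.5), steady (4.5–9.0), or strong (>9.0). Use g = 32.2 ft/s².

Fr₁ = V₁/√(g·y₁) = 109.5/√(32.2×1.927) = 13.90.
Fr₁ = 13.90 lies in the strong range.

Fr₁ = 13.90; strong jump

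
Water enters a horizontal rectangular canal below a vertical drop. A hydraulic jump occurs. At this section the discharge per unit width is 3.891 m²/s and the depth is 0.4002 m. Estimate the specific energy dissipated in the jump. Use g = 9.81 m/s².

ΔE = 2.518 m

V₁ = q/y₁ = 3.891/0.4002 = 9.723 m/s. Fr₁ = V₁/√(g·y₁) = 9.723/√(9.81×0.4002) = 4.907.
Bélanger equation: y₂/y₁ = ½[√(1 + 8Fr₁²) − 1] = ½[√193.62 − 1] = 6.457.
y₂ = 6.457 × 0.4002 = 2.584 m.
Head loss: ΔE = (y₂ − y₁)³/(4y₁y₂) = (2.584 − 0.4002)³/(4×0.4002×2.584) = 10.42/4.137 = 2.518 m.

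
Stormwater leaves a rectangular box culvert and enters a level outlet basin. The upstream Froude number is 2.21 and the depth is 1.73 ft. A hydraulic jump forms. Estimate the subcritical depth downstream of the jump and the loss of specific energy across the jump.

y₂ = 4.61 ft; ΔE = 0.749 ft

Fr₁ = 2.21 (given).
Conjugate-depth relation: y₂/y₁ = ½[√(1 + 8Fr₁²) − 1] = ½[√40.07 − 1] = 2.67.
y₂ = 2.67 × 1.73 = 4.61 ft.
V₁ = Fr₁·√(g·y₁) = 2.21×√(32.2×1.73) = 16.5 ft/s; q = V₁·y₁ = 28.5 ft²/s. V₂ = q/y₂ = 28.5/4.61 = 6.19 ft/s. E₁ = y₁ + V₁²/2g = 5.95 ft; E₂ = y₂ + V₂²/2g = 5.21 ft. ΔE = E₁ − E₂ = 0.749 ft.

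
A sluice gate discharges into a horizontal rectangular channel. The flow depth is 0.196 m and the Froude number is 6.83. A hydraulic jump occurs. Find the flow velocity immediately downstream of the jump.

Fr₁ = 6.83 (given).
Sequent-depth ratio: y₂/y₁ = ½[√(1 + 8Fr₁²) − 1] = ½[√374.2 − 1] = 9.17.
y₂ = 9.17 × 0.196 = 1.80 m.
V₁ = Fr₁·√(g·y₁) = 6.83×√(9.81×0.196) = 9.47 m/s; q = V₁·y₁ = 1.86 m²/s.
V₂ = q/y₂ = 1.86/1.80 = 1.03 m/s.

V₂ = 1.03 m/s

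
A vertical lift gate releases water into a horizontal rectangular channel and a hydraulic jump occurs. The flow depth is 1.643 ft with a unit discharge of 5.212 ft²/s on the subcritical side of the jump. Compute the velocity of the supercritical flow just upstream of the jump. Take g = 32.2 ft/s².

V₂ = q/y₂ = 5.212/1.643 = 3.172 ft/s; Fr₂ = V₂/√(g·y₂) = 0.4361.
Applying the sequent-depth relation in reverse, y₁/y₂ = ½[√(1 + 8Fr₂²) − 1] = ½[√2.5217 − 1] = 0.2940.
y₁ = 0.2940 × 1.643 = 0.4830 ft.
V₁ = q/y₁ = 5.212/0.4830 = 10.79 ft/s.

V₁ = 10.79 ft/s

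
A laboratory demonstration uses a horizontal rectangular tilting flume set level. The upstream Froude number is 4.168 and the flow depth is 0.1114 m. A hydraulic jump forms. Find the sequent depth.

y₂ = 0.6033 m

Fr₁ = 4.168 (given).
Sequent-depth ratio: y₂/y₁ = ½[√(1 + 8Fr₁²) − 1] = ½[√139.98 − 1] = 5.416.
y₂ = 5.416 × 0.1114 = 0.6033 m.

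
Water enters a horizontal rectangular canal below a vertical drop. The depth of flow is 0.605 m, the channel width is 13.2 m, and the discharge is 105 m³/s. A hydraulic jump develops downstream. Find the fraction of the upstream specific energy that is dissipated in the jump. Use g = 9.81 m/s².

ΔE/E₁ = 0.522 (52.2%)

q = Q/b = 105/13.2 = 7.95 m²/s; V₁ = q/y₁ = 13.1 m/s. Fr₁ = V₁/√(g·y₁) = 5.40.
By Bélanger, y₂/y₁ = ½[√(1 + 8Fr₁²) − 1] = ½[√234.0 − 1] = 7.15.
y₂ = 7.15 × 0.605 = 4.33 m.
E₁ = y₁ + V₁²/2g = 9.42 m. ΔE = (y₂ − y₁)³/(4y₁y₂) = 4.92 m. ΔE/E₁ = 4.92/9.42 = 0.522.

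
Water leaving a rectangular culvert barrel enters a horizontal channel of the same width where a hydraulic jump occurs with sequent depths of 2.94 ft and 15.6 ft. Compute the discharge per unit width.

For a rectangular channel the momentum equation gives q² = ½·g·y₁·y₂·(y₁ + y₂) = ½×32.2×2.94×15.6×18.5 = 13690.
q = √13690 = 117 ft²/s.

q = 117 ft²/s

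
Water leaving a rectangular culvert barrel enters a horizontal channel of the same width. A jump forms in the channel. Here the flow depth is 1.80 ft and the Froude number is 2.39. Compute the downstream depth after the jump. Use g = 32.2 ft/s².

y₂ = 5.25 ft

Fr₁ = 2.39 (given).
Bélanger equation: y₂/y₁ = ½[√(1 + 8Fr₁²) − 1] = ½[√46.70 − 1] = 2.92.
y₂ = 2.92 × 1.80 = 5.25 ft.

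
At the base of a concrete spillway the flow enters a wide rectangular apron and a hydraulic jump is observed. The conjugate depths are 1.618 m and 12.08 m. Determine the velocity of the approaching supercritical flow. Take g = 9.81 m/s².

V₁ = 22.40 m/s

For a rectangular channel the momentum equation gives q² = ½·g·y₁·y₂·(y₁ + y₂) = ½×9.81×1.618×12.08×13.70 = 1313.
q = √1313 = 36.24 m²/s.
V₁ = q/y₁ = 36.24/1.618 = 22.40 m/s.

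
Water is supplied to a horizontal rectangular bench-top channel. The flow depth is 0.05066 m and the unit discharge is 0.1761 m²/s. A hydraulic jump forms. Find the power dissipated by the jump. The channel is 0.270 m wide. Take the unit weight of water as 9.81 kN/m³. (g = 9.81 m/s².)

P = 0.1507 kW

V₁ = q/y₁ = 0.1761/0.05066 = 3.476 m/s. Fr₁ = V₁/√(g·y₁) = 3.476/√(9.81×0.05066) = 4.931.
From the momentum equation for a rectangular channel, y₂/y₁ = ½[√(1 + 8Fr₁²) − 1] = ½[√195.51 − 1] = 6.491.
y₂ = 6.491 × 0.05066 = 0.3288 m.
Head loss: ΔE = (y₂ − y₁)³/(4y₁y₂) = (0.3288 − 0.05066)³/(4×0.05066×0.3288) = 0.02153/0.06664 = 0.3231 m.
Q = q·b = 0.1761 × 0.270 = 0.04755 m³/s. P = γ·Q·ΔE = 9.81 × 0.04755 × 0.3231 = 0.1507 kW.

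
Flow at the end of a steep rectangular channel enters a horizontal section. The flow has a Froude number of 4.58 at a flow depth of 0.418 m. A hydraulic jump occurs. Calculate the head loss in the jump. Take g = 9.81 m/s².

Fr₁ = 4.58 (given).
From the momentum equation for a rectangular channel, y₂/y₁ = ½[√(1 + 8Fr₁²) − 1] = ½[√168.8 − 1] = 6.00.
y₂ = 6.00 × 0.418 = 2.51 m.
Head loss: ΔE = (y₂ − y₁)³/(4y₁y₂) = (2.51 − 0.418)³/(4×0.418×2.51) = 9.11/4.19 = 2.17 m.

ΔE = 2.17 m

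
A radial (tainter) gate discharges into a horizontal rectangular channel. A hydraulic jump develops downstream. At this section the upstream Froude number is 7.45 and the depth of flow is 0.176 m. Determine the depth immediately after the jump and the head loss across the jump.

y₂ = 1.77 m; ΔE = 3.24 m

Fr₁ = 7.45 (given).
Sequent-depth ratio: y₂/y₁ = ½[√(1 + 8Fr₁²) − 1] = ½[√445.0 − 1] = 10.0.
y₂ = 10.0 × 0.176 = 1.77 m.
Head loss: ΔE = (y₂ − y₁)³/(4y₁y₂) = (1.77 − 0.176)³/(4×0.176×1.77) = 4.04/1.24 = 3.24 m.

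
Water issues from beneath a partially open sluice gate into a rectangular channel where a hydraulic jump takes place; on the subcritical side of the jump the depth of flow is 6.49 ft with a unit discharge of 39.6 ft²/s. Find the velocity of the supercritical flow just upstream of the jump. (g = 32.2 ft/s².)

V₂ = q/y₂ = 39.6/6.49 = 6.10 ft/s; Fr₂ = V₂/√(g·y₂) = 0.422.
From the momentum equation (using Fr₂), y₁/y₂ = ½[√(1 + 8Fr₂²) − 1] = ½[√2.425 − 1] = 0.279.
y₁ = 0.279 × 6.49 = 1.81 ft.
V₁ = q/y₁ = 39.6/1.81 = 21.9 ft/s.

V₁ = 21.9 ft/s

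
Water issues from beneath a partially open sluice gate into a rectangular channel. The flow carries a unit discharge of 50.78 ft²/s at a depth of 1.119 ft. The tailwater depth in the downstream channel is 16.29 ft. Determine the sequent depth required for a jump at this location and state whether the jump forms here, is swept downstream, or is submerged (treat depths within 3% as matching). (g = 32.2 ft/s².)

y₂ = 11.42 ft; the jump is submerged

V₁ = q/y₁ = 50.78/1.119 = 45.38 ft/s. Fr₁ = V₁/√(g·y₁) = 45.38/√(32.2×1.119) = 7.560.
From the momentum equation for a rectangular channel, y₂/y₁ = ½[√(1 + 8Fr₁²) − 1] = ½[√458.22 − 1] = 10.20.
y₂ = 10.20 × 1.119 = 11.42 ft.
Tailwater y_tw = 16.29 ft: y_tw > y₂, so the jump is submerged.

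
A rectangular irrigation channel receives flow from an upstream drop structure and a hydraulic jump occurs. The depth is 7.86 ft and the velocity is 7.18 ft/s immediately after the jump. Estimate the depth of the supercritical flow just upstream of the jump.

y₁ = 2.44 ft

Fr₂ = V₂/√(g·y₂) = 7.18/√(32.2×7.86) = 0.451.
Applying the sequent-depth relation in reverse, y₁/y₂ = ½[√(1 + 8Fr₂²) − 1] = ½[√2.630 − 1] = 0.311.
y₁ = 0.311 × 7.86 = 2.44 ft.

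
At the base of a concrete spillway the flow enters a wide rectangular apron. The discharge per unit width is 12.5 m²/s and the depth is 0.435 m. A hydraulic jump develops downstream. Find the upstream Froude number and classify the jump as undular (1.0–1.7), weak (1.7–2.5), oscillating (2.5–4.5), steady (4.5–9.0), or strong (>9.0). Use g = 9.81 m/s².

Fr₁ = 13.9; strong jump

V₁ = q/y₁ = 12.5/0.435 = 28.7 m/s. Fr₁ = V₁/√(g·y₁) = 28.7/√(9.81×0.435) = 13.9.
Fr₁ = 13.9 lies in the strong range.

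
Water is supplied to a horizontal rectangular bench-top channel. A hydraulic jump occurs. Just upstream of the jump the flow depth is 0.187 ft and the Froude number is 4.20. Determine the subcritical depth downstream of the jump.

Fr₁ = 4.20 (given).
From the momentum equation for a rectangular channel, y₂/y₁ = ½[√(1 + 8Fr₁²) − 1] = ½[√142.1 − 1] = 5.46.
y₂ = 5.46 × 0.187 = 1.02 ft.

y₂ = 1.02 ft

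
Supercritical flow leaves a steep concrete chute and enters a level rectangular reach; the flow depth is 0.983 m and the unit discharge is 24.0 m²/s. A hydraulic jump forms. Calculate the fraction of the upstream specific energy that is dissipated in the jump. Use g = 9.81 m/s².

ΔE/E₁ = 0.658 (65.8%)

V₁ = q/y₁ = 24.0/0.983 = 24.4 m/s. Fr₁ = V₁/√(g·y₁) = 24.4/√(9.81×0.983) = 7.86.
Sequent-depth ratio: y₂/y₁ = ½[√(1 + 8Fr₁²) − 1] = ½[√495.5 − 1] = 10.6.
y₂ = 10.6 × 0.983 = 10.4 m.
E₁ = y₁ + V₁²/2g = 31.4 m. ΔE = (y₂ − y₁)³/(4y₁y₂) = 20.6 m. ΔE/E₁ = 20.6/31.4 = 0.658.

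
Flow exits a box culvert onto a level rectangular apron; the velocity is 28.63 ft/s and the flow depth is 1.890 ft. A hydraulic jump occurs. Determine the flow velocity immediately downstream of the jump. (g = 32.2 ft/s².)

V₂ = 6.073 ft/s

Fr₁ = V₁/√(g·y₁) = 28.63/√(32.2×1.890) = 3.670.
Bélanger equation: y₂/y₁ = ½[√(1 + 8Fr₁²) − 1] = ½[√108.75 − 1] = 4.714.
y₂ = 4.714 × 1.890 = 8.910 ft.
q = V₁·y₁ = 28.63 × 1.890 = 54.11 ft²/s.
V₂ = q/y₂ = 54.11/8.910 = 6.073 ft/s.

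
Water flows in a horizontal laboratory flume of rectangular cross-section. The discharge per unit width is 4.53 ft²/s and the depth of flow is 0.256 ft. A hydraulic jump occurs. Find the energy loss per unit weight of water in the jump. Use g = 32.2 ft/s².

V₁ = q/y₁ = 4.53/0.256 = 17.7 ft/s. Fr₁ = V₁/√(g·y₁) = 17.7/√(32.2×0.256) = 6.16.
From the momentum equation for a rectangular channel, y₂/y₁ = ½[√(1 + 8Fr₁²) − 1] = ½[√304.9 − 1] = 8.23.
y₂ = 8.23 × 0.256 = 2.11 ft.
Head loss: ΔE = (y₂ − y₁)³/(4y₁y₂) = (2.11 − 0.256)³/(4×0.256×2.11) = 6.34/2.16 = 2.94 ft.

ΔE = 2.94 ft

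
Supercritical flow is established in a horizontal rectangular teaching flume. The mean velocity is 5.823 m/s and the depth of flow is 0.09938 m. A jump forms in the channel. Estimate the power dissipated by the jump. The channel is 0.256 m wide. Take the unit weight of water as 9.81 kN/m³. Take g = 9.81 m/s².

P = 1.481 kW

Fr₁ = V₁/√(g·y₁) = 5.823/√(9.81×0.09938) = 5.897.
Bélanger equation: y₂/y₁ = ½[√(1 + 8Fr₁²) − 1] = ½[√279.24 − 1] = 7.855.
y₂ = 7.855 × 0.09938 = 0.7806 m.
Head loss: ΔE = (y₂ − y₁)³/(4y₁y₂) = (0.7806 − 0.09938)³/(4×0.09938×0.7806) = 0.3162/0.3103 = 1.019 m.
q = V₁·y₁ = 5.823 × 0.09938 = 0.5787 m²/s. Q = q·b = 0.5787 × 0.256 = 0.1481 m³/s. P = γ·Q·ΔE = 9.81 × 0.1481 × 1.019 = 1.481 kW.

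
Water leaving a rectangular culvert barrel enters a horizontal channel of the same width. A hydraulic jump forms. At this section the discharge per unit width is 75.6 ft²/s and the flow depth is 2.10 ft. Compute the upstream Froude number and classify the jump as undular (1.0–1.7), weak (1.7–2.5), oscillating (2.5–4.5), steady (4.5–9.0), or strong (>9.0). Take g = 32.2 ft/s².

Fr₁ = 4.38; oscillating jump

V₁ = q/y₁ = 75.6/2.10 = 36.0 ft/s. Fr₁ = V₁/√(g·y₁) = 36.0/√(32.2×2.10) = 4.38.
Fr₁ = 4.38 lies in the oscillating range.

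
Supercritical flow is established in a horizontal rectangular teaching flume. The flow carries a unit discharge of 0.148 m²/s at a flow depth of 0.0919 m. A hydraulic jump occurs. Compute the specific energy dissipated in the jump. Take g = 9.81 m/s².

V₁ = q/y₁ = 0.148/0.0919 = 1.61 m/s. Fr₁ = V₁/√(g·y₁) = 1.61/√(9.81×0.0919) = 1.70.
Bélanger equation: y₂/y₁ = ½[√(1 + 8Fr₁²) − 1] = ½[√24.01 − 1] = 1.95.
y₂ = 1.95 × 0.0919 = 0.179 m.
Head loss: ΔE = (y₂ − y₁)³/(4y₁y₂) = (0.179 − 0.0919)³/(4×0.0919×0.179) = 0.000666/0.0659 = 0.0101 m.

ΔE = 0.0101 m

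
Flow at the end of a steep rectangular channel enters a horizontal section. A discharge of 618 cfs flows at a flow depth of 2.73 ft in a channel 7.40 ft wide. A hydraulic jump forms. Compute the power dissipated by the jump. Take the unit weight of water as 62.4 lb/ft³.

q = Q/b = 618/7.40 = 83.5 ft²/s; V₁ = q/y₁ = 30.6 ft/s. Fr₁ = V₁/√(g·y₁) = 3.26.
From the momentum equation for a rectangular channel, y₂/y₁ = ½[√(1 + 8Fr₁²) − 1] = ½[√86.16 − 1] = 4.14.
y₂ = 4.14 × 2.73 = 11.3 ft.
Head loss: ΔE = (y₂ − y₁)³/(4y₁y₂) = (11.3 − 2.73)³/(4×2.73×11.3) = 631/123 = 5.11 ft.
P = γ·Q·ΔE/550 = 62.4 × 618 × 5.11 / 550 = 358 hp.

P = 358 hp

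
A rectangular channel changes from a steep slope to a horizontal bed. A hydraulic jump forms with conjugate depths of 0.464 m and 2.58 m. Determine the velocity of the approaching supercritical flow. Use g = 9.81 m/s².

V₁ = 9.11 m/s

For a rectangular channel the momentum equation gives q² = ½·g·y₁·y₂·(y₁ + y₂) = ½×9.81×0.464×2.58×3.04 = 17.9.
q = √17.9 = 4.23 m²/s.
V₁ = q/y₁ = 4.23/0.464 = 9.11 m/s.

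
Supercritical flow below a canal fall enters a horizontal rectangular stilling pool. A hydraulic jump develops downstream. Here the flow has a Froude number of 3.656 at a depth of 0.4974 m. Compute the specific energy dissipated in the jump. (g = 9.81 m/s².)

Fr₁ = 3.656 (given).
Conjugate-depth relation: y₂/y₁ = ½[√(1 + 8Fr₁²) − 1] = ½[√107.93 − 1] = 4.694.
y₂ = 4.694 × 0.4974 = 2.335 m.
Head loss: ΔE = (y₂ − y₁)³/(4y₁y₂) = (2.335 − 0.4974)³/(4×0.4974×2.335) = 6.206/4.646 = 1.336 m.

ΔE = 1.336 m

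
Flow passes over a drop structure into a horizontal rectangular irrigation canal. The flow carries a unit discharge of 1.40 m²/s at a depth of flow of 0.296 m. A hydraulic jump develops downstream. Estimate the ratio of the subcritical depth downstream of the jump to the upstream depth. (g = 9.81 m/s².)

y₂/y₁ = 3.46

V₁ = q/y₁ = 1.40/0.296 = 4.73 m/s. Fr₁ = V₁/√(g·y₁) = 4.73/√(9.81×0.296) = 2.78.
Bélanger equation: y₂/y₁ = ½[√(1 + 8Fr₁²) − 1] = ½[√62.63 − 1] = 3.46.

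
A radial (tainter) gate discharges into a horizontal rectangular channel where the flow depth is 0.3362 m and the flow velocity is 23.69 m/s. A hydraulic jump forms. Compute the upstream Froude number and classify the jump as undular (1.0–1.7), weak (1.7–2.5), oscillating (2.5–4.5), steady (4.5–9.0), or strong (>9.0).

Fr₁ = V₁/√(g·y₁) = 23.69/√(9.81×0.3362) = 13.04.
Fr₁ = 13.04 lies in the strong range.

Fr₁ = 13.04; strong jump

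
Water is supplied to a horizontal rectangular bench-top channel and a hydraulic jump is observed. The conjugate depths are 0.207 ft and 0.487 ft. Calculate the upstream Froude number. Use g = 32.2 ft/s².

For a rectangular channel the momentum equation gives q² = ½·g·y₁·y₂·(y₁ + y₂) = ½×32.2×0.207×0.487×0.694 = 1.13.
q = √1.13 = 1.06 ft²/s.
V₁ = q/y₁ = 5.13 ft/s; Fr₁ = V₁/√(g·y₁) = 1.99.

Fr₁ = 1.99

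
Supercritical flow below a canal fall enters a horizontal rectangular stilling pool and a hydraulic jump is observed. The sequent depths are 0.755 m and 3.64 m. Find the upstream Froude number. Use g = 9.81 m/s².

For a rectangular channel the momentum equation gives q² = ½·g·y₁·y₂·(y₁ + y₂) = ½×9.81×0.755×3.64×4.40 = 59.2.
q = √59.2 = 7.70 m²/s.
V₁ = q/y₁ = 10.2 m/s; Fr₁ = V₁/√(g·y₁) = 3.75.

Fr₁ = 3.75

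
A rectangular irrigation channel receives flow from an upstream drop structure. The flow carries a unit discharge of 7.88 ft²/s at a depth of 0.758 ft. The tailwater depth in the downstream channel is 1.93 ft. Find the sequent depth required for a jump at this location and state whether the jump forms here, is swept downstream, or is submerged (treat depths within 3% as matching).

y₂ = 1.91 ft; the jump forms here

V₁ = q/y₁ = 7.88/0.758 = 10.4 ft/s. Fr₁ = V₁/√(g·y₁) = 10.4/√(32.2×0.758) = 2.10.
Sequent-depth ratio: y₂/y₁ = ½[√(1 + 8Fr₁²) − 1] = ½[√36.42 − 1] = 2.52.
y₂ = 2.52 × 0.758 = 1.91 ft.
Tailwater y_tw = 1.93 ft: y_tw ≈ y₂, so the jump forms here.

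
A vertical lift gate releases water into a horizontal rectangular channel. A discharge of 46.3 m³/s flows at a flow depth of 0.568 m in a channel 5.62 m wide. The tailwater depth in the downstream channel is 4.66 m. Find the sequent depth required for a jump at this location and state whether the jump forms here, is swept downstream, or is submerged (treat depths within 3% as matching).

y₂ = 4.66 m; the jump forms here

q = Q/b = 46.3/5.62 = 8.24 m²/s; V₁ = q/y₁ = 14.5 m/s. Fr₁ = V₁/√(g·y₁) = 6.14.
By Bélanger, y₂/y₁ = ½[√(1 + 8Fr₁²) − 1] = ½[√303.0 − 1] = 8.20.
y₂ = 8.20 × 0.568 = 4.66 m.
Tailwater y_tw = 4.66 m: y_tw ≈ y₂, so the jump forms here.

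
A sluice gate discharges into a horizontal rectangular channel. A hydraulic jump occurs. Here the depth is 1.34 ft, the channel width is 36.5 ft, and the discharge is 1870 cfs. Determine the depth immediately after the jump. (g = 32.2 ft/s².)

q = Q/b = 1870/36.5 = 51.2 ft²/s; V₁ = q/y₁ = 38.2 ft/s. Fr₁ = V₁/√(g·y₁) = 5.82.
Conjugate-depth relation: y₂/y₁ = ½[√(1 + 8Fr₁²) − 1] = ½[√272.0 − 1] = 7.75.
y₂ = 7.75 × 1.34 = 10.4 ft.

y₂ = 10.4 ft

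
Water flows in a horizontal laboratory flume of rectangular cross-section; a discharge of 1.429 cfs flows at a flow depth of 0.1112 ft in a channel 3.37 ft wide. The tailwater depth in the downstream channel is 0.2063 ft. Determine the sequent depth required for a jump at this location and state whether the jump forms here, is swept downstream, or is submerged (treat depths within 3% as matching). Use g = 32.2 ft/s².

y₂ = 0.2662 ft; the jump is swept downstream

q = Q/b = 1.429/3.37 = 0.4240 ft²/s; V₁ = q/y₁ = 3.813 ft/s. Fr₁ = V₁/√(g·y₁) = 2.015.
Conjugate-depth relation: y₂/y₁ = ½[√(1 + 8Fr₁²) − 1] = ½[√33.488 − 1] = 2.393.
y₂ = 2.393 × 0.1112 = 0.2662 ft.
Tailwater y_tw = 0.2063 ft: y_tw < y₂, so the jump is swept downstream.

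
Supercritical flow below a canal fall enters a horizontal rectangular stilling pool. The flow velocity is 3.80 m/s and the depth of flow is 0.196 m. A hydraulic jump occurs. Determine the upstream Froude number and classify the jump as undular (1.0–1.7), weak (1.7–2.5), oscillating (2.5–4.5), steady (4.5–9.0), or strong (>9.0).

Fr₁ = V₁/√(g·y₁) = 3.80/√(9.81×0.196) = 2.74.
Fr₁ = 2.74 lies in the oscillating range.

Fr₁ = 2.74; oscillating jump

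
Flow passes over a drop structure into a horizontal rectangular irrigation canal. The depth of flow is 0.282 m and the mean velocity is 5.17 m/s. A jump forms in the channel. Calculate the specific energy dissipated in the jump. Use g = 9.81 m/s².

Fr₁ = V₁/√(g·y₁) = 5.17/√(9.81×0.282) = 3.11.
By Bélanger, y₂/y₁ = ½[√(1 + 8Fr₁²) − 1] = ½[√78.30 − 1] = 3.92.
y₂ = 3.92 × 0.282 = 1.11 m.
Head loss: ΔE = (y₂ − y₁)³/(4y₁y₂) = (1.11 − 0.282)³/(4×0.282×1.11) = 0.561/1.25 = 0.449 m.

ΔE = 0.449 m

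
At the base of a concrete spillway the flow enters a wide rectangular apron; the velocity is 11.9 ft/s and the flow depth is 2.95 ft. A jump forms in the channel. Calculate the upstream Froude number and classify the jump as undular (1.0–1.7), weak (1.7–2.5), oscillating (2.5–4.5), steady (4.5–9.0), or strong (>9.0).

Fr₁ = 1.22; undular jump

Fr₁ = V₁/√(g·y₁) = 11.9/√(32.2×2.95) = 1.22.
Fr₁ = 1.22 lies in the undular range.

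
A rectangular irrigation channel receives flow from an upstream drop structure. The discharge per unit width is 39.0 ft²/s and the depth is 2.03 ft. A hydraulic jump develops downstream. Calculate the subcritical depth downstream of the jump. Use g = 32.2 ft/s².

y₂ = 5.88 ft

V₁ = q/y₁ = 39.0/2.03 = 19.2 ft/s. Fr₁ = V₁/√(g·y₁) = 19.2/√(32.2×2.03) = 2.38.
Bélanger equation: y₂/y₁ = ½[√(1 + 8Fr₁²) − 1] = ½[√46.17 − 1] = 2.90.
y₂ = 2.90 × 2.03 = 5.88 ft.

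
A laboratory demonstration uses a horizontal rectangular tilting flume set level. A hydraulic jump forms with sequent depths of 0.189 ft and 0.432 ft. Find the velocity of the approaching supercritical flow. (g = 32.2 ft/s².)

V₁ = 4.78 ft/s

For a rectangular channel the momentum equation gives q² = ½·g·y₁·y₂·(y₁ + y₂) = ½×32.2×0.189×0.432×0.621 = 0.816.
q = √0.816 = 0.904 ft²/s.
V₁ = q/y₁ = 0.904/0.189 = 4.78 ft/s.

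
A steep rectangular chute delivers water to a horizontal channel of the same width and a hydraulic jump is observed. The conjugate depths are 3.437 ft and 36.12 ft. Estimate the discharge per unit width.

For a rectangular channel the momentum equation gives q² = ½·g·y₁·y₂·(y₁ + y₂) = ½×32.2×3.437×36.12×39.56 = 79064.
q = √79064 = 281.2 ft²/s.

q = 281.2 ft²/s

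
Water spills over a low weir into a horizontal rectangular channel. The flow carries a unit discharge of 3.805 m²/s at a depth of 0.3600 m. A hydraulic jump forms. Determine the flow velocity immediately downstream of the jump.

V₂ = 1.415 m/s

V₁ = q/y₁ = 3.805/0.3600 = 10.57 m/s. Fr₁ = V₁/√(g·y₁) = 10.57/√(9.81×0.3600) = 5.624.
From the momentum equation for a rectangular channel, y₂/y₁ = ½[√(1 + 8Fr₁²) − 1] = ½[√254.06 − 1] = 7.470.
y₂ = 7.470 × 0.3600 = 2.689 m.
V₂ = q/y₂ = 3.805/2.689 = 1.415 m/s.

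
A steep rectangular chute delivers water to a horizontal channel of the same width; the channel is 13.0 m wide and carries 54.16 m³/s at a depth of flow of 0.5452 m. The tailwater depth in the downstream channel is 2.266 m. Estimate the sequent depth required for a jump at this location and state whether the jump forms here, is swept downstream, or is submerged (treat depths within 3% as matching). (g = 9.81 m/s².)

q = Q/b = 54.16/13.0 = 4.166 m²/s; V₁ = q/y₁ = 7.642 m/s. Fr₁ = V₁/√(g·y₁) = 3.304.
Bélanger equation: y₂/y₁ = ½[√(1 + 8Fr₁²) − 1] = ½[√88.342 − 1] = 4.200.
y₂ = 4.200 × 0.5452 = 2.290 m.
Tailwater y_tw = 2.266 m: y_tw ≈ y₂, so the jump forms here.

y₂ = 2.290 m; the jump forms here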